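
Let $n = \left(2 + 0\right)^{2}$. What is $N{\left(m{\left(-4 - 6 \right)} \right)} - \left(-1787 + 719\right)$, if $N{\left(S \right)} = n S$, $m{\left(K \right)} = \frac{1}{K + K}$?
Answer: $\frac{5339}{5} \approx 1067.8$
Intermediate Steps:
$m{\left(K \right)} = \frac{1}{2 K}$
$n = 4$ ($n = 2^{2} = 4$)
$N{\left(S \right)} = 4 S$
$N{\left(m{\left(-4 - 6 \right)} \right)} - \left(-1787 + 719\right) = 4 \frac{1}{2 \left(-4 - 6\right)} - \left(-1787 + 719\right) = 4 \frac{1}{2 \left(-4 - 6\right)} - -1068 = 4 \frac{1}{2 \left(-10\right)} + 1068 = 4 \cdot \frac{1}{2} \left(- \frac{1}{10}\right) + 1068 = 4 \left(- \frac{1}{20}\right) + 1068 = - \frac{1}{5} + 1068 = \frac{5339}{5}$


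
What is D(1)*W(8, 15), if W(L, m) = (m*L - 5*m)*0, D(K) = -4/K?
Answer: 0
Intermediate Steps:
W(L, m) = 0 (W(L, m) = (L*m - 5*m)*0 = (-5*m + L*m)*0 = 0)
D(1)*W(8, 15) = -4/1*0 = -4*1*0 = -4*0 = 0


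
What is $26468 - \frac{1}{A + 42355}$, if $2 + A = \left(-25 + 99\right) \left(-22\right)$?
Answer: $\frac{1077909299}{40725} \approx 26468.0$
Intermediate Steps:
$A = -1630$ ($A = -2 + \left(-25 + 99\right) \left(-22\right) = -2 + 74 \left(-22\right) = -2 - 1628 = -1630$)
$26468 - \frac{1}{A + 42355} = 26468 - \frac{1}{-1630 + 42355} = 26468 - \frac{1}{40725} = \frac{1077909299}{40725}$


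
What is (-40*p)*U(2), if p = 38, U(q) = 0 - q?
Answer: 3040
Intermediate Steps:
U(q) = -q
(-40*p)*U(2) = (-40*38)*(-1*2) = -1520*(-2) = 3040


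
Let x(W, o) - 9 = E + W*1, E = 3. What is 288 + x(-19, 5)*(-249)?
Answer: 2031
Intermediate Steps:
x(W, o) = 12 + W (x(W, o) = 9 + (3 + W*1) = 9 + (3 + W) = 12 + W)
288 + x(-19, 5)*(-249) = 288 + (12 - 19)*(-249) = 288 - 7*(-249) = 288 + 1743 = 2031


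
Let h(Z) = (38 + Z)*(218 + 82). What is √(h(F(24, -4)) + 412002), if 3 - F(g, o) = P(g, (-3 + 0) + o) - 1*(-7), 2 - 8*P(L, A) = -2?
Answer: 2*√105513 ≈ 649.66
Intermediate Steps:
P(L, A) = ½ (P(L, A) = ¼ - ⅛*(-2) = ¼ + ¼ = ½)
F(g, o) = -9/2 (F(g, o) = 3 - (½ - 1*(-7)) = 3 - (½ + 7) = 3 - 1*15/2 = 3 - 15/2 = -9/2)
h(Z) = 11400 + 300*Z (h(Z) = (38 + Z)*300 = 11400 + 300*Z)
√(h(F(24, -4)) + 412002) = √((11400 + 300*(-9/2)) + 412002) = √((11400 - 1350) + 412002) = √(10050 + 412002) = √422052 = 2*√105513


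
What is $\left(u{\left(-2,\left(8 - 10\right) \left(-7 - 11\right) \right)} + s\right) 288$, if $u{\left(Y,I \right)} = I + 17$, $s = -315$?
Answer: $-75456$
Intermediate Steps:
$u{\left(Y,I \right)} = 17 + I$
$\left(u{\left(-2,\left(8 - 10\right) \left(-7 - 11\right) \right)} + s\right) 288 = \left(\left(17 + \left(8 - 10\right) \left(-7 - 11\right)\right) - 315\right) 288 = \left(\left(17 - -36\right) - 315\right) 288 = \left(\left(17 + 36\right) - 315\right) 288 = \left(53 - 315\right) 288 = \left(-262\right) 288 = -75456$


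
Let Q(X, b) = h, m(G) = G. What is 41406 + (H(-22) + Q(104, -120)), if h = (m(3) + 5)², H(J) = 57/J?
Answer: 912283/22 ≈ 41467.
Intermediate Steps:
h = 64 (h = (3 + 5)² = 8² = 64)
Q(X, b) = 64
41406 + (H(-22) + Q(104, -120)) = 41406 + (57/(-22) + 64) = 41406 + (57*(-1/22) + 64) = 41406 + (-57/22 + 64) = 41406 + 1351/22 = 912283/22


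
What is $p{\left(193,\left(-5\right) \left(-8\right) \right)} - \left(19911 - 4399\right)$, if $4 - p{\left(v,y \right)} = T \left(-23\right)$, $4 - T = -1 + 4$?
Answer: $-15485$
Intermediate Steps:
$T = 1$ ($T = 4 - \left(-1 + 4\right) = 4 - 3 = 1$)
$p{\left(v,y \right)} = 27$ ($p{\left(v,y \right)} = 4 - 1 \left(-23\right) = 4 - -23 = 4 + 23 = 27$)
$p{\left(193,\left(-5\right) \left(-8\right) \right)} - \left(19911 - 4399\right) = 27 - \left(19911 - 4399\right) = 27 - 15512 = -15485$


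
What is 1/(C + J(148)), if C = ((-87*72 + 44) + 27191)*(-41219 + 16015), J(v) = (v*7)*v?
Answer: -1/528399756 ≈ -1.8925e-9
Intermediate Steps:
J(v) = 7*v² (J(v) = (7*v)*v = 7*v²)
C = -528553084 (C = ((-6264 + 44) + 27191)*(-25204) = (-6220 + 27191)*(-25204) = 20971*(-25204) = -528553084)
1/(C + J(148)) = 1/(-528553084 + 7*148²) = 1/(-528553084 + 7*21904) = 1/(-528553084 + 153328) = 1/(-528399756) = -1/528399756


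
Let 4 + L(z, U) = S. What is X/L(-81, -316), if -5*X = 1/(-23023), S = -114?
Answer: -1/13583570 ≈ -7.3618e-8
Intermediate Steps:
L(z, U) = -118 (L(z, U) = -4 - 114 = -118)
X = 1/115115 (X = -⅕/(-23023) = -⅕*(-1/23023) = 1/115115 ≈ 8.6870e-6)
X/L(-81, -316) = (1/115115)/(-118) = (1/115115)*(-1/118) = -1/13583570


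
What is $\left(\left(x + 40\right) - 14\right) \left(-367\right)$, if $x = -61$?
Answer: $12845$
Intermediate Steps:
$\left(\left(x + 40\right) - 14\right) \left(-367\right) = \left(\left(-61 + 40\right) - 14\right) \left(-367\right) = \left(-21 - 14\right) \left(-367\right) = \left(-35\right) \left(-367\right) = 12845$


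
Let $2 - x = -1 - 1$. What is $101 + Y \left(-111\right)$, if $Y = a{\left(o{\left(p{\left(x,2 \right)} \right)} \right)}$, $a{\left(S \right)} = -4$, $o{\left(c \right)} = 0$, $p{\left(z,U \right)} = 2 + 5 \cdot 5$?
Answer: $545$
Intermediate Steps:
$x = 4$ ($x = 2 - \left(-1 - 1\right) = 2 - -2 = 2 + 2 = 4$)
$p{\left(z,U \right)} = 27$ ($p{\left(z,U \right)} = 2 + 25 = 27$)
$Y = -4$
$101 + Y \left(-111\right) = 101 - -444 = 101 + 444 = 545$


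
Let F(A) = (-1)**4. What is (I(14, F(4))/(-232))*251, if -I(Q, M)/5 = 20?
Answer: 6275/58 ≈ 108.19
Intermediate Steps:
F(A) = 1
I(Q, M) = -100 (I(Q, M) = -5*20 = -100)
(I(14, F(4))/(-232))*251 = -100/(-232)*251 = -100*(-1/232)*251 = (25/58)*251 = 6275/58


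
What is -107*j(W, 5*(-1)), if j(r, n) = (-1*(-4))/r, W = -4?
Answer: 107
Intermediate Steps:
j(r, n) = 4/r
-107*j(W, 5*(-1)) = -428/(-4) = -428*(-1)/4 = -107*(-1) = 107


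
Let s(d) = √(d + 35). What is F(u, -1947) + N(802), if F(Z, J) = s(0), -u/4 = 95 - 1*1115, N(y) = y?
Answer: 802 + √35 ≈ 807.92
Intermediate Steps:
s(d) = √(35 + d)
u = 4080 (u = -4*(95 - 1*1115) = -4*(95 - 1115) = -4*(-1020) = 4080)
F(Z, J) = √35 (F(Z, J) = √(35 + 0) = √35)
F(u, -1947) + N(802) = √35 + 802 = 802 + √35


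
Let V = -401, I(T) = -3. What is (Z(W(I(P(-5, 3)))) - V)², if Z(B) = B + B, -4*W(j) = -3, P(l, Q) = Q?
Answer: 648025/4 ≈ 1.6201e+5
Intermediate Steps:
W(j) = ¾ (W(j) = -¼*(-3) = ¾)
Z(B) = 2*B
(Z(W(I(P(-5, 3)))) - V)² = (2*(¾) - 1*(-401))² = (3/2 + 401)² = (805/2)² = 648025/4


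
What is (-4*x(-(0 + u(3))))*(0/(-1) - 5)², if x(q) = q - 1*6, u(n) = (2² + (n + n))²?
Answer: 10600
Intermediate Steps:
u(n) = (4 + 2*n)²
x(q) = -6 + q (x(q) = q - 6 = -6 + q)
(-4*x(-(0 + u(3))))*(0/(-1) - 5)² = (-4*(-6 - (0 + 4*(2 + 3)²)))*(0/(-1) - 5)² = (-4*(-6 - (0 + 4*5²)))*(0*(-1) - 5)² = (-4*(-6 - (0 + 4*25)))*(0 - 5)² = -4*(-6 - (0 + 100))*(-5)² = -4*(-6 - 1*100)*25 = -4*(-6 - 100)*25 = -4*(-106)*25 = 424*25 = 10600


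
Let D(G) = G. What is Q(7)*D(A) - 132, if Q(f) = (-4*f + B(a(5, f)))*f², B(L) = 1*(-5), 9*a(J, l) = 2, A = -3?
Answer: 4719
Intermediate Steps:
a(J, l) = 2/9 (a(J, l) = (⅑)*2 = 2/9)
B(L) = -5
Q(f) = f²*(-5 - 4*f) (Q(f) = (-4*f - 5)*f² = (-5 - 4*f)*f² = f²*(-5 - 4*f))
Q(7)*D(A) - 132 = (7²*(-5 - 4*7))*(-3) - 132 = (49*(-5 - 28))*(-3) - 132 = (49*(-33))*(-3) - 132 = -1617*(-3) - 132 = 4851 - 132 = 4719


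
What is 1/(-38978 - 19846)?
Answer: -1/58824 ≈ -1.7000e-5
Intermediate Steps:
1/(-38978 - 19846) = 1/(-58824) = -1/58824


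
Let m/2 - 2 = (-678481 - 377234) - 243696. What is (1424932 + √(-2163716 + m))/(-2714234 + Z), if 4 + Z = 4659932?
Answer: 712466/972847 + I*√4762534/1945694 ≈ 0.73235 + 0.0011216*I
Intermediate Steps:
Z = 4659928 (Z = -4 + 4659932 = 4659928)
m = -2598818 (m = 4 + 2*((-678481 - 377234) - 243696) = 4 + 2*(-1055715 - 243696) = 4 + 2*(-1299411) = 4 - 2598822 = -2598818)
(1424932 + √(-2163716 + m))/(-2714234 + Z) = (1424932 + √(-2163716 - 2598818))/(-2714234 + 4659928) = (1424932 + √(-4762534))/1945694 = (1424932 + I*√4762534)*(1/1945694) = 712466/972847 + I*√4762534/1945694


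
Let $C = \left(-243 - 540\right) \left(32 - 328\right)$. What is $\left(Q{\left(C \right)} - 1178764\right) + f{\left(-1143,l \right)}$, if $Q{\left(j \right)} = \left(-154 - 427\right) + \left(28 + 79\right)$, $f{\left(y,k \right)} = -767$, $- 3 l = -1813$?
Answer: $-1180005$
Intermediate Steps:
$l = \frac{1813}{3}$ ($l = \left(- \frac{1}{3}\right) \left(-1813\right) = \frac{1813}{3} \approx 604.33$)
$C = 231768$ ($C = \left(-783\right) \left(-296\right) = 231768$)
$Q{\left(j \right)} = -474$ ($Q{\left(j \right)} = -581 + 107 = -474$)
$\left(Q{\left(C \right)} - 1178764\right) + f{\left(-1143,l \right)} = \left(-474 - 1178764\right) - 767 = -1179238 - 767 = -1180005$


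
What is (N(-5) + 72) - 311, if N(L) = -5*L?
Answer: -214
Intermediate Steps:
(N(-5) + 72) - 311 = (-5*(-5) + 72) - 311 = (25 + 72) - 311 = 97 - 311 = -214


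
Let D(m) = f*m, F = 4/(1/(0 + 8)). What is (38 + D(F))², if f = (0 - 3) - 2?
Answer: 14884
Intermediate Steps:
f = -5 (f = -3 - 2 = -5)
F = 32 (F = 4/(1/8) = 4/(⅛) = 4*8 = 32)
D(m) = -5*m
(38 + D(F))² = (38 - 5*32)² = (38 - 160)² = (-122)² = 14884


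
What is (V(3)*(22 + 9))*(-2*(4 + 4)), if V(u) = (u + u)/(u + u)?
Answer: -496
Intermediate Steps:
V(u) = 1 (V(u) = (2*u)/((2*u)) = (2*u)*(1/(2*u)) = 1)
(V(3)*(22 + 9))*(-2*(4 + 4)) = (1*(22 + 9))*(-2*(4 + 4)) = (1*31)*(-2*8) = 31*(-16) = -496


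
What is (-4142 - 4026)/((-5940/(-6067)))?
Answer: -12388814/1485 ≈ -8342.6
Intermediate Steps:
(-4142 - 4026)/((-5940/(-6067))) = -8168/((-5940*(-1/6067))) = -8168/5940/6067 = -8168*6067/5940 = -12388814/1485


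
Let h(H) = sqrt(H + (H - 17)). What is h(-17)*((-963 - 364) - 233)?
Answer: -1560*I*sqrt(51) ≈ -11141.0*I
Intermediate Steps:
h(H) = sqrt(-17 + 2*H) (h(H) = sqrt(H + (-17 + H)) = sqrt(-17 + 2*H))
h(-17)*((-963 - 364) - 233) = sqrt(-17 + 2*(-17))*((-963 - 364) - 233) = sqrt(-17 - 34)*(-1327 - 233) = sqrt(-51)*(-1560) = (I*sqrt(51))*(-1560) = -1560*I*sqrt(51)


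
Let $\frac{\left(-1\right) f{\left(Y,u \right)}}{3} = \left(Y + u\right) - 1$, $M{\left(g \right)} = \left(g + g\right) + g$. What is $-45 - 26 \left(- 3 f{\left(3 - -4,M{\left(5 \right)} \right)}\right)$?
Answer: $-4959$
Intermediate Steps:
$M{\left(g \right)} = 3 g$ ($M{\left(g \right)} = 2 g + g = 3 g$)
$f{\left(Y,u \right)} = 3 - 3 Y - 3 u$ ($f{\left(Y,u \right)} = - 3 \left(\left(Y + u\right) - 1\right) = - 3 \left(-1 + Y + u\right) = 3 - 3 Y - 3 u$)
$-45 - 26 \left(- 3 f{\left(3 - -4,M{\left(5 \right)} \right)}\right) = -45 - 26 \left(- 3 \left(3 - 3 \left(3 - -4\right) - 3 \cdot 3 \cdot 5\right)\right) = -45 - 26 \left(- 3 \left(3 - 3 \left(3 + 4\right) - 45\right)\right) = -45 - 26 \left(- 3 \left(3 - 21 - 45\right)\right) = -45 - 26 \left(\left(-3\right) \left(-63\right)\right) = -45 - 4914 = -4959$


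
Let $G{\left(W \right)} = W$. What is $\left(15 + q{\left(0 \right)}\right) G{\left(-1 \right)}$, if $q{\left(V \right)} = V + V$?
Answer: $-15$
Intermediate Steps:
$q{\left(V \right)} = 2 V$
$\left(15 + q{\left(0 \right)}\right) G{\left(-1 \right)} = \left(15 + 2 \cdot 0\right) \left(-1\right) = \left(15 + 0\right) \left(-1\right) = 15 \left(-1\right) = -15$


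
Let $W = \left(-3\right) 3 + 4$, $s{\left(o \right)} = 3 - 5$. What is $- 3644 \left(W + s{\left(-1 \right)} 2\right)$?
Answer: $32796$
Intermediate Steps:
$s{\left(o \right)} = -2$
$W = -5$ ($W = -9 + 4 = -5$)
$- 3644 \left(W + s{\left(-1 \right)} 2\right) = - 3644 \left(-5 - 4\right) = \left(-3644\right) \left(-9\right) = 32796$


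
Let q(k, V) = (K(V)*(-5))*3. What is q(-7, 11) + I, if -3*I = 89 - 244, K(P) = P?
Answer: -340/3 ≈ -113.33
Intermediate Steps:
I = 155/3 (I = -(89 - 244)/3 = -1/3*(-155) = 155/3 ≈ 51.667)
q(k, V) = -15*V (q(k, V) = (V*(-5))*3 = -5*V*3 = -15*V)
q(-7, 11) + I = -15*11 + 155/3 = -165 + 155/3 = -340/3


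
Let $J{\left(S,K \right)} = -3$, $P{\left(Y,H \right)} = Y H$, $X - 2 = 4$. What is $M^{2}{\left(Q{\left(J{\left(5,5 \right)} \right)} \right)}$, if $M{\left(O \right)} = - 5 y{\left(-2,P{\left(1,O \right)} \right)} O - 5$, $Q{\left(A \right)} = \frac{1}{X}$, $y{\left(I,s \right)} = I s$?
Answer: $\frac{7225}{324} \approx 22.299$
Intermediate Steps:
$X = 6$ ($X = 2 + 4 = 6$)
$P{\left(Y,H \right)} = H Y$
$Q{\left(A \right)} = \frac{1}{6}$
$M{\left(O \right)} = -5 + 10 O^{2}$ ($M{\left(O \right)} = - 5 - 2 O 1 O - 5 = - 5 - 2 O O - 5 = - 5 \left(- 2 O^{2}\right) - 5 = 10 O^{2} - 5 = -5 + 10 O^{2}$)
$M^{2}{\left(Q{\left(J{\left(5,5 \right)} \right)} \right)} = \left(-5 + \frac{10}{36}\right)^{2} = \left(-5 + 10 \cdot \frac{1}{36}\right)^{2} = \left(-5 + \frac{5}{18}\right)^{2} = \left(- \frac{85}{18}\right)^{2} = \frac{7225}{324}$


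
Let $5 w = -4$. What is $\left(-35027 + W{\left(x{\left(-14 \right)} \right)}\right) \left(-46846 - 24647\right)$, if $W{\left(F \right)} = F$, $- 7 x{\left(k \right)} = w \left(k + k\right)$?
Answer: $\frac{12522070443}{5} \approx 2.5044 \cdot 10^{9}$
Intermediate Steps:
$w = - \frac{4}{5}$ ($w = \frac{1}{5} \left(-4\right) = - \frac{4}{5} \approx -0.8$)
$x{\left(k \right)} = \frac{8 k}{35}$ ($x{\left(k \right)} = - \frac{\left(- \frac{4}{5}\right) \left(k + k\right)}{7} = - \frac{\left(- \frac{4}{5}\right) 2 k}{7} = - \frac{\left(- \frac{8}{5}\right) k}{7} = \frac{8 k}{35}$)
$\left(-35027 + W{\left(x{\left(-14 \right)} \right)}\right) \left(-46846 - 24647\right) = \left(-35027 + \frac{8}{35} \left(-14\right)\right) \left(-46846 - 24647\right) = \left(-35027 - \frac{16}{5}\right) \left(-71493\right) = \left(- \frac{175151}{5}\right) \left(-71493\right) = \frac{12522070443}{5}$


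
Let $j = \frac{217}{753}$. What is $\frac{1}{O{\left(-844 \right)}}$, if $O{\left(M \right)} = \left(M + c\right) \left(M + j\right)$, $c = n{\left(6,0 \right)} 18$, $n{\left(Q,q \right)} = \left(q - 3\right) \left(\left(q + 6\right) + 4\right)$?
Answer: $\frac{753}{879275960} \approx 8.5639 \cdot 10^{-7}$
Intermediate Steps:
$n{\left(Q,q \right)} = \left(-3 + q\right) \left(10 + q\right)$ ($n{\left(Q,q \right)} = \left(-3 + q\right) \left(\left(6 + q\right) + 4\right) = \left(-3 + q\right) \left(10 + q\right)$)
$j = \frac{217}{753}$ ($j = 217 \cdot \frac{1}{753} = \frac{217}{753} \approx 0.28818$)
$c = -540$ ($c = \left(-30 + 0^{2} + 7 \cdot 0\right) 18 = \left(-30 + 0 + 0\right) 18 = \left(-30\right) 18 = -540$)
$O{\left(M \right)} = \left(-540 + M\right) \left(\frac{217}{753} + M\right)$ ($O{\left(M \right)} = \left(M - 540\right) \left(M + \frac{217}{753}\right) = \left(-540 + M\right) \left(\frac{217}{753} + M\right)$)
$\frac{1}{O{\left(-844 \right)}} = \frac{1}{- \frac{39060}{251} + \left(-844\right)^{2} - - \frac{343004132}{753}} = \frac{1}{- \frac{39060}{251} + 712336 + \frac{343004132}{753}} = \frac{1}{\frac{879275960}{753}} = \frac{753}{879275960}$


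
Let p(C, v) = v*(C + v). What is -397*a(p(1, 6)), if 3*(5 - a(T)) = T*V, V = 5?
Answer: 25805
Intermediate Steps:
a(T) = 5 - 5*T/3 (a(T) = 5 - T*5/3 = 5 - 5*T/3)
-397*a(p(1, 6)) = -397*(5 - 10*(1 + 6)) = -397*(5 - 10*7) = -397*(5 - 5/3*42) = -397*(5 - 70) = -397*(-65) = 25805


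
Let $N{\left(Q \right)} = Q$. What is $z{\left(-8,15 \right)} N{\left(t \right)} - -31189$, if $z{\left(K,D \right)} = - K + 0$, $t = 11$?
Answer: $31277$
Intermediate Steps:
$z{\left(K,D \right)} = - K$
$z{\left(-8,15 \right)} N{\left(t \right)} - -31189 = \left(-1\right) \left(-8\right) 11 - -31189 = 8 \cdot 11 + 31189 = 88 + 31189 = 31277$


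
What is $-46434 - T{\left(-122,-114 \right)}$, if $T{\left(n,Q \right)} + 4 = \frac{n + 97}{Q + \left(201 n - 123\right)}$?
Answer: $- \frac{1149560395}{24759} \approx -46430.0$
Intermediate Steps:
$T{\left(n,Q \right)} = -4 + \frac{97 + n}{-123 + Q + 201 n}$ ($T{\left(n,Q \right)} = -4 + \frac{n + 97}{Q + \left(201 n - 123\right)} = -4 + \frac{97 + n}{Q + \left(-123 + 201 n\right)} = -4 + \frac{97 + n}{-123 + Q + 201 n}$)
$-46434 - T{\left(-122,-114 \right)} = -46434 - \frac{589 - -97966 - -456}{-123 - 114 + 201 \left(-122\right)} = -46434 - \frac{589 + 97966 + 456}{-123 - 114 - 24522} = -46434 - \frac{1}{-24759} \cdot 99011 = -46434 - \left(- \frac{1}{24759}\right) 99011 = -46434 - - \frac{99011}{24759} = -46434 + \frac{99011}{24759} = - \frac{1149560395}{24759}$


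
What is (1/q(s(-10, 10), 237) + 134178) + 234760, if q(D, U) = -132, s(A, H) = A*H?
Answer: 48699815/132 ≈ 3.6894e+5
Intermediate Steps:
(1/q(s(-10, 10), 237) + 134178) + 234760 = (1/(-132) + 134178) + 234760 = (-1/132 + 134178) + 234760 = 17711495/132 + 234760 = 48699815/132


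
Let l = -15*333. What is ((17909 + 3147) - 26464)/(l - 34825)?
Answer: 1352/9955 ≈ 0.13581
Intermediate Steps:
l = -4995
((17909 + 3147) - 26464)/(l - 34825) = ((17909 + 3147) - 26464)/(-4995 - 34825) = (21056 - 26464)/(-39820) = -5408*(-1/39820) = 1352/9955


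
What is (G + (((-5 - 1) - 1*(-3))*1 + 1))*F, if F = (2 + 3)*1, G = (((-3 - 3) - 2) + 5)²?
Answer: 35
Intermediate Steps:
G = 9 (G = ((-6 - 2) + 5)² = (-8 + 5)² = (-3)² = 9)
F = 5 (F = 5*1 = 5)
(G + (((-5 - 1) - 1*(-3))*1 + 1))*F = (9 + (((-5 - 1) - 1*(-3))*1 + 1))*5 = (9 + ((-6 + 3)*1 + 1))*5 = (9 + (-3*1 + 1))*5 = (9 + (-3 + 1))*5 = (9 - 2)*5 = 7*5 = 35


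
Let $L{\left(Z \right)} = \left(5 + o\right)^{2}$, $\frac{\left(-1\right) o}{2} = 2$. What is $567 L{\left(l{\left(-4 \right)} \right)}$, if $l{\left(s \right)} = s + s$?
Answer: $567$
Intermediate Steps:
$l{\left(s \right)} = 2 s$
$o = -4$ ($o = \left(-2\right) 2 = -4$)
$L{\left(Z \right)} = 1$ ($L{\left(Z \right)} = \left(5 - 4\right)^{2} = 1^{2} = 1$)
$567 L{\left(l{\left(-4 \right)} \right)} = 567 \cdot 1 = 567$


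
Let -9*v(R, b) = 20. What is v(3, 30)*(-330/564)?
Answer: 550/423 ≈ 1.3002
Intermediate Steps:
v(R, b) = -20/9 (v(R, b) = -⅑*20 = -20/9)
v(3, 30)*(-330/564) = -(-2200)/(3*564) = -20/9*(-55/94) = 550/423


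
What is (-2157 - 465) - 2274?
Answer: -4896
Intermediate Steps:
(-2157 - 465) - 2274 = -2622 - 2274 = -4896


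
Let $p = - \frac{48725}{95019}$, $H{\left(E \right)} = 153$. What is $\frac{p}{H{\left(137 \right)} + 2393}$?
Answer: $- \frac{48725}{241918374} \approx -0.00020141$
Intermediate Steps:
$p = - \frac{48725}{95019}$ ($p = \left(-48725\right) \frac{1}{95019} = - \frac{48725}{95019} \approx -0.51279$)
$\frac{p}{H{\left(137 \right)} + 2393} = - \frac{48725}{95019 \left(153 + 2393\right)} = - \frac{48725}{95019 \cdot 2546} = \left(- \frac{48725}{95019}\right) \frac{1}{2546} = - \frac{48725}{241918374}$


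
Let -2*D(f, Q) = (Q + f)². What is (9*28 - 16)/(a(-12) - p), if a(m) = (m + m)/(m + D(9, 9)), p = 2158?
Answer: -3422/31289 ≈ -0.10937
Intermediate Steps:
D(f, Q) = -(Q + f)²/2
a(m) = 2*m/(-162 + m) (a(m) = (m + m)/(m - (9 + 9)²/2) = (2*m)/(m - ½*18²) = (2*m)/(m - ½*324) = (2*m)/(m - 162) = (2*m)/(-162 + m) = 2*m/(-162 + m))
(9*28 - 16)/(a(-12) - p) = (9*28 - 16)/(2*(-12)/(-162 - 12) - 1*2158) = (252 - 16)/(2*(-12)/(-174) - 2158) = 236/(2*(-12)*(-1/174) - 2158) = 236/(4/29 - 2158) = 236/(-62578/29) = 236*(-29/62578) = -3422/31289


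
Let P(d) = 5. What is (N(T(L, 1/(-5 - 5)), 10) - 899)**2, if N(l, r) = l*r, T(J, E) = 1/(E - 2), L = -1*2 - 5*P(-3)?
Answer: 360202441/441 ≈ 8.1679e+5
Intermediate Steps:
L = -27 (L = -1*2 - 5*5 = -2 - 25 = -27)
T(J, E) = 1/(-2 + E)
(N(T(L, 1/(-5 - 5)), 10) - 899)**2 = (10/(-2 + 1/(-5 - 5)) - 899)**2 = (10/(-2 + 1/(-10)) - 899)**2 = (10/(-2 - 1/10) - 899)**2 = (10/(-21/10) - 899)**2 = (-10/21*10 - 899)**2 = (-100/21 - 899)**2 = (-18979/21)**2 = 360202441/441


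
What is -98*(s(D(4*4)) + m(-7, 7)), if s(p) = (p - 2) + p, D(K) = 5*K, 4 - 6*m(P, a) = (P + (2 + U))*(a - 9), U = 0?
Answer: -15386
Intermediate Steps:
m(P, a) = ⅔ - (-9 + a)*(2 + P)/6 (m(P, a) = ⅔ - (P + (2 + 0))*(a - 9)/6 = ⅔ - (P + 2)*(-9 + a)/6 = ⅔ - (2 + P)*(-9 + a)/6 = ⅔ - (-9 + a)*(2 + P)/6)
s(p) = -2 + 2*p (s(p) = (-2 + p) + p = -2 + 2*p)
-98*(s(D(4*4)) + m(-7, 7)) = -98*((-2 + 2*(5*(4*4))) + (11/3 - ⅓*7 + (3/2)*(-7) - ⅙*(-7)*7)) = -98*((-2 + 2*(5*16)) + (11/3 - 7/3 - 21/2 + 49/6)) = -98*((-2 + 2*80) - 1) = -98*((-2 + 160) - 1) = -98*(158 - 1) = -98*157 = -15386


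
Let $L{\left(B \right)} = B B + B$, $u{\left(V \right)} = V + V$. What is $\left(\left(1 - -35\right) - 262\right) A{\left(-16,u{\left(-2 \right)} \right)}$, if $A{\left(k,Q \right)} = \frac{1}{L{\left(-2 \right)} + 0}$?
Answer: $-113$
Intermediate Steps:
$u{\left(V \right)} = 2 V$
$L{\left(B \right)} = B + B^{2}$ ($L{\left(B \right)} = B^{2} + B = B + B^{2}$)
$A{\left(k,Q \right)} = \frac{1}{2}$ ($A{\left(k,Q \right)} = \frac{1}{- 2 \left(1 - 2\right) + 0} = \frac{1}{\left(-2\right) \left(-1\right) + 0} = \frac{1}{2 + 0} = \frac{1}{2}$)
$\left(\left(1 - -35\right) - 262\right) A{\left(-16,u{\left(-2 \right)} \right)} = \left(\left(1 - -35\right) - 262\right) \frac{1}{2} = \left(\left(1 + 35\right) - 262\right) \frac{1}{2} = \left(36 - 262\right) \frac{1}{2} = \left(-226\right) \frac{1}{2} = -113$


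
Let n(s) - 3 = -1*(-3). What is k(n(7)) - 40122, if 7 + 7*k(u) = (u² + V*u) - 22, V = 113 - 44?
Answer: -280433/7 ≈ -40062.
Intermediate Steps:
n(s) = 6 (n(s) = 3 - 1*(-3) = 3 + 3 = 6)
V = 69
k(u) = -29/7 + u²/7 + 69*u/7 (k(u) = -1 + ((u² + 69*u) - 22)/7 = -1 + (-22 + u² + 69*u)/7 = -1 + (-22/7 + u²/7 + 69*u/7) = -29/7 + u²/7 + 69*u/7)
k(n(7)) - 40122 = (-29/7 + (⅐)*6² + (69/7)*6) - 40122 = (-29/7 + (⅐)*36 + 414/7) - 40122 = (-29/7 + 36/7 + 414/7) - 40122 = 421/7 - 40122 = -280433/7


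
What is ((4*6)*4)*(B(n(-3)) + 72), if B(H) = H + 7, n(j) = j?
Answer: 7296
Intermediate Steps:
B(H) = 7 + H
((4*6)*4)*(B(n(-3)) + 72) = ((4*6)*4)*((7 - 3) + 72) = (24*4)*(4 + 72) = 96*76 = 7296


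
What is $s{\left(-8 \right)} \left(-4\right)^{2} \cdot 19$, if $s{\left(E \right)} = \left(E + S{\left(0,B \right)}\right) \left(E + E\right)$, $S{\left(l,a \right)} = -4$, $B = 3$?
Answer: $58368$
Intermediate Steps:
$s{\left(E \right)} = 2 E \left(-4 + E\right)$ ($s{\left(E \right)} = \left(E - 4\right) \left(E + E\right) = \left(-4 + E\right) 2 E = 2 E \left(-4 + E\right)$)
$s{\left(-8 \right)} \left(-4\right)^{2} \cdot 19 = 2 \left(-8\right) \left(-4 - 8\right) \left(-4\right)^{2} \cdot 19 = 2 \left(-8\right) \left(-12\right) 16 \cdot 19 = 192 \cdot 16 \cdot 19 = 3072 \cdot 19 = 58368$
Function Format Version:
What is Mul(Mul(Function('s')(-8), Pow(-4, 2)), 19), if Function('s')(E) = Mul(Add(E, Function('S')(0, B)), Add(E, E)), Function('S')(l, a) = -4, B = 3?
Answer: 58368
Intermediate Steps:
Function('s')(E) = Mul(2, E, Add(-4, E)) (Function('s')(E) = Mul(Add(E, -4), Add(E, E)) = Mul(Add(-4, E), Mul(2, E)) = Mul(2, E, Add(-4, E)))
Mul(Mul(Function('s')(-8), Pow(-4, 2)), 19) = Mul(Mul(Mul(2, -8, Add(-4, -8)), Pow(-4, 2)), 19) = Mul(Mul(Mul(2, -8, -12), 16), 19) = Mul(Mul(192, 16), 19) = Mul(3072, 19) = 58368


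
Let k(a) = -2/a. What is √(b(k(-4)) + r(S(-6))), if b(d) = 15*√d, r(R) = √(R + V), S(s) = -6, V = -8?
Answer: 2^(¾)*√(15 + 2*I*√7)/2 ≈ 3.3056 + 0.56596*I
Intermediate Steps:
r(R) = √(-8 + R) (r(R) = √(R - 8) = √(-8 + R))
√(b(k(-4)) + r(S(-6))) = √(15*√(-2/(-4)) + √(-8 - 6)) = √(15*√(-2*(-¼)) + √(-14)) = √(15*√(½) + I*√14) = √(15*(√2/2) + I*√14) = √(15*√2/2 + I*√14)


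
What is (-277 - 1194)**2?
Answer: 2163841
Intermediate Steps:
(-277 - 1194)**2 = (-1471)**2 = 2163841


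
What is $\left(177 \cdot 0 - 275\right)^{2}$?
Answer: $75625$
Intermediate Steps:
$\left(177 \cdot 0 - 275\right)^{2} = \left(0 - 275\right)^{2} = \left(-275\right)^{2} = 75625$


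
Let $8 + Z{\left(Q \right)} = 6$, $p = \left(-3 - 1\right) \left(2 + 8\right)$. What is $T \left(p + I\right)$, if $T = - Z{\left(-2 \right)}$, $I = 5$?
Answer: $-70$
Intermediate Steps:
$p = -40$ ($p = \left(-4\right) 10 = -40$)
$Z{\left(Q \right)} = -2$ ($Z{\left(Q \right)} = -8 + 6 = -2$)
$T = 2$ ($T = \left(-1\right) \left(-2\right) = 2$)
$T \left(p + I\right) = 2 \left(-40 + 5\right) = 2 \left(-35\right) = -70$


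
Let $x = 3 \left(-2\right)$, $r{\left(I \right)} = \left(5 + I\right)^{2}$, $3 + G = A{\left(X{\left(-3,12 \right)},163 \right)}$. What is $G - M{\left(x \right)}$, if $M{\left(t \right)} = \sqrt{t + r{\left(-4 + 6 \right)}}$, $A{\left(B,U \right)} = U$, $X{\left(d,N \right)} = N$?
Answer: $160 - \sqrt{43} \approx 153.44$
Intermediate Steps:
$G = 160$ ($G = -3 + 163 = 160$)
$x = -6$
$M{\left(t \right)} = \sqrt{49 + t}$ ($M{\left(t \right)} = \sqrt{t + \left(5 + \left(-4 + 6\right)\right)^{2}} = \sqrt{t + \left(5 + 2\right)^{2}} = \sqrt{t + 7^{2}} = \sqrt{t + 49} = \sqrt{49 + t}$)
$G - M{\left(x \right)} = 160 - \sqrt{49 - 6} = 160 - \sqrt{43}$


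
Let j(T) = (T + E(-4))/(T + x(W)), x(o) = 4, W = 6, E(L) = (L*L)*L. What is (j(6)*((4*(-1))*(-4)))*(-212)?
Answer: 98368/5 ≈ 19674.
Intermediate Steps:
E(L) = L³ (E(L) = L²*L = L³)
j(T) = (-64 + T)/(4 + T) (j(T) = (T + (-4)³)/(T + 4) = (T - 64)/(4 + T) = (-64 + T)/(4 + T))
(j(6)*((4*(-1))*(-4)))*(-212) = (((-64 + 6)/(4 + 6))*((4*(-1))*(-4)))*(-212) = ((-58/10)*(-4*(-4)))*(-212) = (((⅒)*(-58))*16)*(-212) = -29/5*16*(-212) = -464/5*(-212) = 98368/5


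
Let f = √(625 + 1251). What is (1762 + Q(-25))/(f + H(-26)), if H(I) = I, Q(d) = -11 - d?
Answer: 962/25 + 74*√469/25 ≈ 102.58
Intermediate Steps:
f = 2*√469 (f = √1876 = 2*√469 ≈ 43.313)
(1762 + Q(-25))/(f + H(-26)) = (1762 + (-11 - 1*(-25)))/(2*√469 - 26) = (1762 + (-11 + 25))/(-26 + 2*√469) = (1762 + 14)/(-26 + 2*√469) = 1776/(-26 + 2*√469)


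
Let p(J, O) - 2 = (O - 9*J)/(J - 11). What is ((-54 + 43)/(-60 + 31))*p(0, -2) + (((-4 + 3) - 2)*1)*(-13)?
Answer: 1155/29 ≈ 39.828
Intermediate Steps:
p(J, O) = 2 + (O - 9*J)/(-11 + J) (p(J, O) = 2 + (O - 9*J)/(J - 11) = 2 + (O - 9*J)/(-11 + J))
((-54 + 43)/(-60 + 31))*p(0, -2) + (((-4 + 3) - 2)*1)*(-13) = ((-54 + 43)/(-60 + 31))*((-22 - 2 - 7*0)/(-11 + 0)) + (((-4 + 3) - 2)*1)*(-13) = (-11/(-29))*((-22 - 2 + 0)/(-11)) + ((-1 - 2)*1)*(-13) = (-11*(-1/29))*(-1/11*(-24)) - 3*1*(-13) = (11/29)*(24/11) - 3*(-13) = 24/29 + 39 = 1155/29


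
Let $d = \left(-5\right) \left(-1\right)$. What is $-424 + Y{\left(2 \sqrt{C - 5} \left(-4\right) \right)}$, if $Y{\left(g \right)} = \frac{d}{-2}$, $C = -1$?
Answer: $- \frac{853}{2} \approx -426.5$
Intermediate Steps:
$d = 5$
$Y{\left(g \right)} = - \frac{5}{2}$ ($Y{\left(g \right)} = \frac{5}{-2} = 5 \left(- \frac{1}{2}\right) = - \frac{5}{2}$)
$-424 + Y{\left(2 \sqrt{C - 5} \left(-4\right) \right)} = -424 - \frac{5}{2} = - \frac{853}{2}$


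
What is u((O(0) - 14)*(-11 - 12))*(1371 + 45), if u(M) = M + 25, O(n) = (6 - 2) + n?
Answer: 361080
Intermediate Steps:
O(n) = 4 + n
u(M) = 25 + M
u((O(0) - 14)*(-11 - 12))*(1371 + 45) = (25 + ((4 + 0) - 14)*(-11 - 12))*(1371 + 45) = (25 + (4 - 14)*(-23))*1416 = (25 - 10*(-23))*1416 = (25 + 230)*1416 = 255*1416 = 361080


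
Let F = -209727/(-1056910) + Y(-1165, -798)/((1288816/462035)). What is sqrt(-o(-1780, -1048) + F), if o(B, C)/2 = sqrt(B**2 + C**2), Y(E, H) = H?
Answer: sqrt(-8288260270581889452583470 - 231935840871215293059200*sqrt(266669))/170270314820 ≈ 66.461*I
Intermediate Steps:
o(B, C) = 2*sqrt(B**2 + C**2)
F = -97354142785767/340540629640 (F = -209727/(-1056910) - 798/(1288816/462035) = -209727*(-1/1056910) - 798/(1288816*(1/462035)) = 209727/1056910 - 798/1288816/462035 = 209727/1056910 - 798*462035/1288816 = 209727/1056910 - 184351965/644408 = -97354142785767/340540629640 ≈ -285.88)
sqrt(-o(-1780, -1048) + F) = sqrt(-2*sqrt((-1780)**2 + (-1048)**2) - 97354142785767/340540629640) = sqrt(-2*sqrt(3168400 + 1098304) - 97354142785767/340540629640) = sqrt(-2*sqrt(4266704) - 97354142785767/340540629640) = sqrt(-2*4*sqrt(266669) - 97354142785767/340540629640) = sqrt(-8*sqrt(266669) - 97354142785767/340540629640) = sqrt(-97354142785767/340540629640 - 8*sqrt(266669))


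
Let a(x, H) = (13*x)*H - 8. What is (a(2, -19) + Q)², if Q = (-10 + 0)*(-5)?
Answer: 204304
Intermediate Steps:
a(x, H) = -8 + 13*H*x (a(x, H) = 13*H*x - 8 = -8 + 13*H*x)
Q = 50 (Q = -10*(-5) = 50)
(a(2, -19) + Q)² = ((-8 + 13*(-19)*2) + 50)² = ((-8 - 494) + 50)² = (-502 + 50)² = (-452)² = 204304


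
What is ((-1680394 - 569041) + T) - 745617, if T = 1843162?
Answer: -1151890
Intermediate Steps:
((-1680394 - 569041) + T) - 745617 = ((-1680394 - 569041) + 1843162) - 745617 = (-2249435 + 1843162) - 745617 = -406273 - 745617 = -1151890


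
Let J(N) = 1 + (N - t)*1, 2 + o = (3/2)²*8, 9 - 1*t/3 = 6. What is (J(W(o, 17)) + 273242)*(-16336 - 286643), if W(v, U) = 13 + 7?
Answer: -82790223666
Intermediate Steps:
t = 9 (t = 27 - 3*6 = 27 - 18 = 9)
o = 16 (o = -2 + (3/2)²*8 = -2 + (9/4)*8 = -2 + 18 = 16)
W(v, U) = 20
J(N) = -8 + N (J(N) = 1 + (N - 1*9)*1 = 1 + (N - 9)*1 = 1 + (-9 + N)*1 = 1 + (-9 + N) = -8 + N)
(J(W(o, 17)) + 273242)*(-16336 - 286643) = ((-8 + 20) + 273242)*(-16336 - 286643) = (12 + 273242)*(-302979) = 273254*(-302979) = -82790223666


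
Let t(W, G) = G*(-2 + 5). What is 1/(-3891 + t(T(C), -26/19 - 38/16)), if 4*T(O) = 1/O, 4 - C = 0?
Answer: -152/593139 ≈ -0.00025626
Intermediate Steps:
C = 4 (C = 4 - 1*0 = 4 + 0 = 4)
T(O) = 1/(4*O)
t(W, G) = 3*G (t(W, G) = G*3 = 3*G)
1/(-3891 + t(T(C), -26/19 - 38/16)) = 1/(-3891 + 3*(-26/19 - 38/16)) = 1/(-3891 + 3*(-26*1/19 - 38*1/16)) = 1/(-3891 + 3*(-26/19 - 19/8)) = 1/(-3891 + 3*(-569/152)) = 1/(-3891 - 1707/152) = 1/(-593139/152) = -152/593139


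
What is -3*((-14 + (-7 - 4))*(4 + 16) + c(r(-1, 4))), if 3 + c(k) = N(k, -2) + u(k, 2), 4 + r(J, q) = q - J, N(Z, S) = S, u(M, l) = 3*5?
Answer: 1470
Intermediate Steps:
u(M, l) = 15
r(J, q) = -4 + q - J (r(J, q) = -4 + (q - J) = -4 + q - J)
c(k) = 10 (c(k) = -3 + (-2 + 15) = -3 + 13 = 10)
-3*((-14 + (-7 - 4))*(4 + 16) + c(r(-1, 4))) = -3*((-14 + (-7 - 4))*(4 + 16) + 10) = -3*((-14 - 11)*20 + 10) = -3*(-25*20 + 10) = -3*(-500 + 10) = -3*(-490) = 1470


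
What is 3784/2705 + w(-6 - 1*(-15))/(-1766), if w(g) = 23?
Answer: 6620329/4777030 ≈ 1.3859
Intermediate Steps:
3784/2705 + w(-6 - 1*(-15))/(-1766) = 3784/2705 + 23/(-1766) = 3784*(1/2705) + 23*(-1/1766) = 3784/2705 - 23/1766 = 6620329/4777030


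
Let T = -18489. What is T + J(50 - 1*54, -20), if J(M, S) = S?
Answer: -18509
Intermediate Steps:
T + J(50 - 1*54, -20) = -18489 - 20 = -18509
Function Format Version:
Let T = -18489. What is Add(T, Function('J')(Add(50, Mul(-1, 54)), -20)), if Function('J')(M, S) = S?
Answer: -18509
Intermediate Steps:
Add(T, Function('J')(Add(50, Mul(-1, 54)), -20)) = Add(-18489, -20) = -18509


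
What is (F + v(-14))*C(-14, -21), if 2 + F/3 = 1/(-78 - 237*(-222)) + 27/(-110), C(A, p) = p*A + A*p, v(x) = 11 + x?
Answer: -6990172/1221 ≈ -5725.0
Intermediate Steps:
C(A, p) = 2*A*p (C(A, p) = A*p + A*p = 2*A*p)
F = -172726/25641 (F = -6 + 3*(1/(-78 - 237*(-222)) + 27/(-110)) = -6 + 3*(-1/222/(-315) + 27*(-1/110)) = -6 + 3*(-1/315*(-1/222) - 27/110) = -6 + 3*(1/69930 - 27/110) = -6 + 3*(-18880/76923) = -6 - 18880/25641 = -172726/25641 ≈ -6.7363)
(F + v(-14))*C(-14, -21) = (-172726/25641 + (11 - 14))*(2*(-14)*(-21)) = (-172726/25641 - 3)*588 = -249649/25641*588 = -6990172/1221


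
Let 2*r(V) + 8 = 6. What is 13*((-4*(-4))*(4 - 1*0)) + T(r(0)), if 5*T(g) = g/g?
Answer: 4161/5 ≈ 832.20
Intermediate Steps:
r(V) = -1 (r(V) = -4 + (½)*6 = -4 + 3 = -1)
T(g) = ⅕ (T(g) = (g/g)/5 = (⅕)*1 = ⅕)
13*((-4*(-4))*(4 - 1*0)) + T(r(0)) = 13*((-4*(-4))*(4 - 1*0)) + ⅕ = 13*(16*(4 + 0)) + ⅕ = 13*(16*4) + ⅕ = 13*64 + ⅕ = 832 + ⅕ = 4161/5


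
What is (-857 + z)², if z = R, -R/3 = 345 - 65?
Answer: 2879809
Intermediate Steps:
R = -840 (R = -3*(345 - 65) = -3*280 = -840)
z = -840
(-857 + z)² = (-857 - 840)² = (-1697)² = 2879809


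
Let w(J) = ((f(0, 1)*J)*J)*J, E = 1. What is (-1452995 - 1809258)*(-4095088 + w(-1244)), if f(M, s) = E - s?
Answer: 13359213113264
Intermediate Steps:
f(M, s) = 1 - s
w(J) = 0 (w(J) = (((1 - 1*1)*J)*J)*J = (((1 - 1)*J)*J)*J = ((0*J)*J)*J = (0*J)*J = 0*J = 0)
(-1452995 - 1809258)*(-4095088 + w(-1244)) = (-1452995 - 1809258)*(-4095088 + 0) = -3262253*(-4095088) = 13359213113264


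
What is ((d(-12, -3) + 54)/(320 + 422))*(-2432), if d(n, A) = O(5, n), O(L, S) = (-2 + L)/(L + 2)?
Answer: -463296/2597 ≈ -178.40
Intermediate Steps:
O(L, S) = (-2 + L)/(2 + L)
d(n, A) = 3/7 (d(n, A) = (-2 + 5)/(2 + 5) = 3/7)
((d(-12, -3) + 54)/(320 + 422))*(-2432) = ((3/7 + 54)/(320 + 422))*(-2432) = ((381/7)/742)*(-2432) = ((381/7)*(1/742))*(-2432) = (381/5194)*(-2432) = -463296/2597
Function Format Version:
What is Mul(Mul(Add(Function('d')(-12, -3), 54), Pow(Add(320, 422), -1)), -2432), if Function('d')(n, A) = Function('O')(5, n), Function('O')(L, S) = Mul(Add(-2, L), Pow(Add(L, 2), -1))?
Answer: Rational(-463296, 2597) ≈ -178.40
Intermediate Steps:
Function('O')(L, S) = Mul(Pow(Add(2, L), -1), Add(-2, L)) (Function('O')(L, S) = Mul(Add(-2, L), Pow(Add(2, L), -1)) = Mul(Pow(Add(2, L), -1), Add(-2, L)))
Function('d')(n, A) = Rational(3, 7) (Function('d')(n, A) = Mul(Pow(Add(2, 5), -1), Add(-2, 5)) = Mul(Pow(7, -1), 3) = Mul(Rational(1, 7), 3) = Rational(3, 7))
Mul(Mul(Add(Function('d')(-12, -3), 54), Pow(Add(320, 422), -1)), -2432) = Mul(Mul(Add(Rational(3, 7), 54), Pow(Add(320, 422), -1)), -2432) = Mul(Mul(Rational(381, 7), Pow(742, -1)), -2432) = Mul(Mul(Rational(381, 7), Rational(1, 742)), -2432) = Mul(Rational(381, 5194), -2432) = Rational(-463296, 2597)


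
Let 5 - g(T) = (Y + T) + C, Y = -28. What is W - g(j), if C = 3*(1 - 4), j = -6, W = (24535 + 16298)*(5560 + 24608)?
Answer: 1231849896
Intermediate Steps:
W = 1231849944 (W = 40833*30168 = 1231849944)
C = -9 (C = 3*(-3) = -9)
g(T) = 42 - T (g(T) = 5 - ((-28 + T) - 9) = 5 - (-37 + T) = 5 + (37 - T) = 42 - T)
W - g(j) = 1231849944 - (42 - 1*(-6)) = 1231849944 - (42 + 6) = 1231849944 - 1*48 = 1231849944 - 48 = 1231849896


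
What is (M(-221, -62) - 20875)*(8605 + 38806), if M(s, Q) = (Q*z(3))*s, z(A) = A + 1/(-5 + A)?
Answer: 634359180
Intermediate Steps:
M(s, Q) = 5*Q*s/2 (M(s, Q) = (Q*((1 + 3**2 - 5*3)/(-5 + 3)))*s = (Q*((1 + 9 - 15)/(-2)))*s = (Q*(-1/2*(-5)))*s = (Q*(5/2))*s = (5*Q/2)*s = 5*Q*s/2)
(M(-221, -62) - 20875)*(8605 + 38806) = ((5/2)*(-62)*(-221) - 20875)*(8605 + 38806) = (34255 - 20875)*47411 = 13380*47411 = 634359180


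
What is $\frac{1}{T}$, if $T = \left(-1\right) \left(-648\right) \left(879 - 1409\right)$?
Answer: $- \frac{1}{343440} \approx -2.9117 \cdot 10^{-6}$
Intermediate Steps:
$T = -343440$ ($T = 648 \left(-530\right) = -343440$)
$\frac{1}{T} = \frac{1}{-343440} = - \frac{1}{343440}$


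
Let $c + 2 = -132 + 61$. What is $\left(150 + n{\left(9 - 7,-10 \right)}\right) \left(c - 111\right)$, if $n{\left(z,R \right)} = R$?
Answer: $-25760$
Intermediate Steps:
$c = -73$ ($c = -2 + \left(-132 + 61\right) = -2 - 71 = -73$)
$\left(150 + n{\left(9 - 7,-10 \right)}\right) \left(c - 111\right) = \left(150 - 10\right) \left(-73 - 111\right) = 140 \left(-184\right) = -25760$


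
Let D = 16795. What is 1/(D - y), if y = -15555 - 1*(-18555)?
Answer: 1/13795 ≈ 7.2490e-5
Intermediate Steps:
y = 3000 (y = -15555 + 18555 = 3000)
1/(D - y) = 1/(16795 - 1*3000) = 1/(16795 - 3000) = 1/13795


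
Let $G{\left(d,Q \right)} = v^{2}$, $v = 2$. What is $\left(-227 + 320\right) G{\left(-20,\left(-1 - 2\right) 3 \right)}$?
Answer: $372$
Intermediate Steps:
$G{\left(d,Q \right)} = 4$ ($G{\left(d,Q \right)} = 2^{2} = 4$)
$\left(-227 + 320\right) G{\left(-20,\left(-1 - 2\right) 3 \right)} = \left(-227 + 320\right) 4 = 93 \cdot 4 = 372$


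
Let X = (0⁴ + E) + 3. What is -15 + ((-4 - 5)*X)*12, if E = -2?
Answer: -123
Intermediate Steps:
X = 1 (X = (0⁴ - 2) + 3 = (0 - 2) + 3 = -2 + 3 = 1)
-15 + ((-4 - 5)*X)*12 = -15 + ((-4 - 5)*1)*12 = -15 - 9*1*12 = -15 - 9*12 = -15 - 108 = -123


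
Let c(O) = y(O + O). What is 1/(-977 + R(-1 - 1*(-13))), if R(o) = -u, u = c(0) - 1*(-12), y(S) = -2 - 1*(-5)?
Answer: -1/992 ≈ -0.0010081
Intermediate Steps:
y(S) = 3 (y(S) = -2 + 5 = 3)
c(O) = 3
u = 15 (u = 3 - 1*(-12) = 3 + 12 = 15)
R(o) = -15 (R(o) = -1*15 = -15)
1/(-977 + R(-1 - 1*(-13))) = 1/(-977 - 15) = 1/(-992) = -1/992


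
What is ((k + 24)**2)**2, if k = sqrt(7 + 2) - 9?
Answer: 104976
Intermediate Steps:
k = -6 (k = sqrt(9) - 9 = 3 - 9 = -6)
((k + 24)**2)**2 = ((-6 + 24)**2)**2 = (18**2)**2 = 324**2 = 104976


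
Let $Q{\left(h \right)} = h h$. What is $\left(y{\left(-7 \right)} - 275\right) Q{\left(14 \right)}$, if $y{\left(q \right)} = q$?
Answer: $-55272$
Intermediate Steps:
$Q{\left(h \right)} = h^{2}$
$\left(y{\left(-7 \right)} - 275\right) Q{\left(14 \right)} = \left(-7 - 275\right) 14^{2} = \left(-282\right) 196 = -55272$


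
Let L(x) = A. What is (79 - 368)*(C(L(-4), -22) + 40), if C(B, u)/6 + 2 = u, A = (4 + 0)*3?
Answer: 30056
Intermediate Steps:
A = 12 (A = 4*3 = 12)
L(x) = 12
C(B, u) = -12 + 6*u
(79 - 368)*(C(L(-4), -22) + 40) = (79 - 368)*((-12 + 6*(-22)) + 40) = -289*((-12 - 132) + 40) = -289*(-144 + 40) = -289*(-104) = 30056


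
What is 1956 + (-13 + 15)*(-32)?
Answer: 1892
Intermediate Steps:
1956 + (-13 + 15)*(-32) = 1956 + 2*(-32) = 1956 - 64 = 1892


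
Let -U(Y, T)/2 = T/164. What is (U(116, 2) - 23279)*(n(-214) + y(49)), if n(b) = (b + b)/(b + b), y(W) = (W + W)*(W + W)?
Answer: -9167396200/41 ≈ -2.2360e+8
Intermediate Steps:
y(W) = 4*W² (y(W) = (2*W)*(2*W) = 4*W²)
U(Y, T) = -T/82 (U(Y, T) = -2*T/164 = -T/82)
n(b) = 1 (n(b) = (2*b)/((2*b)) = (2*b)*(1/(2*b)) = 1)
(U(116, 2) - 23279)*(n(-214) + y(49)) = (-1/82*2 - 23279)*(1 + 4*49²) = (-1/41 - 23279)*(1 + 4*2401) = -954440*(1 + 9604)/41 = -954440/41*9605 = -9167396200/41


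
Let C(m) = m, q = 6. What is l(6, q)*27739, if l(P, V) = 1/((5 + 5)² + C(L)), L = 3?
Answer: 27739/103 ≈ 269.31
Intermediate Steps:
l(P, V) = 1/103 (l(P, V) = 1/((5 + 5)² + 3) = 1/(10² + 3) = 1/(100 + 3) = 1/103)
l(6, q)*27739 = (1/103)*27739 = 27739/103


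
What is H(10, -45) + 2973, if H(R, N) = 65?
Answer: 3038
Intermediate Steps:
H(10, -45) + 2973 = 65 + 2973 = 3038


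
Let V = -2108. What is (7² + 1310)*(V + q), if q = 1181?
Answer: -1259793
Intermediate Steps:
(7² + 1310)*(V + q) = (7² + 1310)*(-2108 + 1181) = (49 + 1310)*(-927) = 1359*(-927) = -1259793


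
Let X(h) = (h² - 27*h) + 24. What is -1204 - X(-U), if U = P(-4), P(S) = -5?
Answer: -1118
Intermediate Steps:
U = -5
X(h) = 24 + h² - 27*h
-1204 - X(-U) = -1204 - (24 + (-1*(-5))² - (-27)*(-5)) = -1204 - (24 + 5² - 27*5) = -1204 - (24 + 25 - 135) = -1204 - 1*(-86) = -1204 + 86 = -1118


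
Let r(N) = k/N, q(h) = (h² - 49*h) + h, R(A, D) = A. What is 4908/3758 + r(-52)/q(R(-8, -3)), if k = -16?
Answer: 3574903/2735824 ≈ 1.3067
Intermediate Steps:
q(h) = h² - 48*h
r(N) = -16/N
4908/3758 + r(-52)/q(R(-8, -3)) = 4908/3758 + (-16/(-52))/((-8*(-48 - 8))) = 4908*(1/3758) + (-16*(-1/52))/((-8*(-56))) = 2454/1879 + (4/13)/448 = 2454/1879 + (4/13)*(1/448) = 2454/1879 + 1/1456 = 3574903/2735824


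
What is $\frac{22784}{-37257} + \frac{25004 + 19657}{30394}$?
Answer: $\frac{971437981}{1132389258} \approx 0.85787$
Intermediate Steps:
$\frac{22784}{-37257} + \frac{25004 + 19657}{30394} = 22784 \left(- \frac{1}{37257}\right) + 44661 \cdot \frac{1}{30394} = - \frac{22784}{37257} + \frac{44661}{30394} = \frac{971437981}{1132389258}$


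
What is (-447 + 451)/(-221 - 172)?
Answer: -4/393 ≈ -0.010178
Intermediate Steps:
(-447 + 451)/(-221 - 172) = 4/(-393) = 4*(-1/393) = -4/393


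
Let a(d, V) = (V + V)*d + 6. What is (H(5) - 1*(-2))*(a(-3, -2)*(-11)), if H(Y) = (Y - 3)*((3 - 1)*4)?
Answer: -3564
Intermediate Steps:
H(Y) = -24 + 8*Y (H(Y) = (-3 + Y)*(2*4) = (-3 + Y)*8 = -24 + 8*Y)
a(d, V) = 6 + 2*V*d (a(d, V) = (2*V)*d + 6 = 2*V*d + 6 = 6 + 2*V*d)
(H(5) - 1*(-2))*(a(-3, -2)*(-11)) = ((-24 + 8*5) - 1*(-2))*((6 + 2*(-2)*(-3))*(-11)) = ((-24 + 40) + 2)*((6 + 12)*(-11)) = (16 + 2)*(18*(-11)) = 18*(-198) = -3564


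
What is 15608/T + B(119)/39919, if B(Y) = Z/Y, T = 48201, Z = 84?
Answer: 10592526196/32710307223 ≈ 0.32383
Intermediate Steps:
B(Y) = 84/Y
15608/T + B(119)/39919 = 15608/48201 + (84/119)/39919 = 15608*(1/48201) + (84*(1/119))*(1/39919) = 15608/48201 + (12/17)*(1/39919) = 15608/48201 + 12/678623 = 10592526196/32710307223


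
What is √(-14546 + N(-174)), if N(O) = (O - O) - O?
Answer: 2*I*√3593 ≈ 119.88*I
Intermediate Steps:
N(O) = -O (N(O) = 0 - O = -O)
√(-14546 + N(-174)) = √(-14546 - 1*(-174)) = √(-14546 + 174) = √(-14372) = 2*I*√3593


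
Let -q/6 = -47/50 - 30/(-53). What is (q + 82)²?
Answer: 12459694129/1755625 ≈ 7097.0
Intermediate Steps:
q = 2973/1325 (q = -6*(-47/50 - 30/(-53)) = -6*(-47*1/50 - 30*(-1/53)) = -6*(-47/50 + 30/53) = -6*(-991/2650) = 2973/1325 ≈ 2.2438)
(q + 82)² = (2973/1325 + 82)² = (111623/1325)² = 12459694129/1755625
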